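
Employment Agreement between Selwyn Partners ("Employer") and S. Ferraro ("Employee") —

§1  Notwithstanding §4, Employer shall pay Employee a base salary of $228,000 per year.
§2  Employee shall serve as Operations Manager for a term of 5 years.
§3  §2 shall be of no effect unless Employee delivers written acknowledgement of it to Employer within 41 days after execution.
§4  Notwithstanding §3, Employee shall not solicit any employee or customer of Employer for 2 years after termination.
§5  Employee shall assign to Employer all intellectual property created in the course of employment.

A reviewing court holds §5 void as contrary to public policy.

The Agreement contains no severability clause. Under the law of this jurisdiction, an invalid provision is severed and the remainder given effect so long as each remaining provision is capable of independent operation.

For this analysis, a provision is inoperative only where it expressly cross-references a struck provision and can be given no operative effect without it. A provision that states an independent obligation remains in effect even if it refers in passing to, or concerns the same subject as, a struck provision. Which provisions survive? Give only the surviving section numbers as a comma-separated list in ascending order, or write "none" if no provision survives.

§5 is struck. Nothing else in the Agreement is defined by reference to §5. With no severability clause, the stated default rule severs what cannot stand and enforces each remaining provision that can operate on its own. The provisions still in force are §1, §2, §3, and §4.

1, 2, 3, 4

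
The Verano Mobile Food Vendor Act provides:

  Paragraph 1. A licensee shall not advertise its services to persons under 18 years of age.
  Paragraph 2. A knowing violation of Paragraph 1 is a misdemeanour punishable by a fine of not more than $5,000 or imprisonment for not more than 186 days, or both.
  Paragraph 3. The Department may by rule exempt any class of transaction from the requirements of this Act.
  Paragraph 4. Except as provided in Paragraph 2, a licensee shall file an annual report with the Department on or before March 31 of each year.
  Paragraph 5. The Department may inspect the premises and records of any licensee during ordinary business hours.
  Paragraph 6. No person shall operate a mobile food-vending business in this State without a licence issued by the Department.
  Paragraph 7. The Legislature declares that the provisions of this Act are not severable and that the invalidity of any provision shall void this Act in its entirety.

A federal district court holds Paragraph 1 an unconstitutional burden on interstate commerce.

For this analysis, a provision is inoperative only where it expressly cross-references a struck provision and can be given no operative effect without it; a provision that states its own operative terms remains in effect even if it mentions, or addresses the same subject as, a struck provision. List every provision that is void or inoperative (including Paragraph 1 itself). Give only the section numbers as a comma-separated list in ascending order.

1, 2, 3, 4, 5, 6, 7

Paragraph 1 is struck. Paragraph 2 merely fixes the criminal penalty for violating Paragraph 1; with Paragraph 1 gone it has nothing to operate on and falls away. Paragraph 7 provides that the Act is not severable, so the invalidity of any one provision voids the entire Act. No provision of the Act survives.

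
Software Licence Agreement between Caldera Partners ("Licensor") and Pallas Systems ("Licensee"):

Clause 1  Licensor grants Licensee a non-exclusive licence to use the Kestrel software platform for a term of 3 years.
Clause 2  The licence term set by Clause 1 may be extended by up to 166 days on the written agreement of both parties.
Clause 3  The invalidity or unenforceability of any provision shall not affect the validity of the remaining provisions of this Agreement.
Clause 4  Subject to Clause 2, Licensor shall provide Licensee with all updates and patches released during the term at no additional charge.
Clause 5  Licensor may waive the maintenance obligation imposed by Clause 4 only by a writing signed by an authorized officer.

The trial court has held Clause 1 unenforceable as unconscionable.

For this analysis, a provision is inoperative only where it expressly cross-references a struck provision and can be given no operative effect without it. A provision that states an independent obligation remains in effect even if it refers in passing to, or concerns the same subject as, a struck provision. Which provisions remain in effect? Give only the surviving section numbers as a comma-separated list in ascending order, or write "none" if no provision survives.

Clause 1 is struck. Clause 2 does nothing except set the extension of the licence term by reference to Clause 1; with Clause 1 gone it has no independent effect and is inoperative. Although Clause 4 refers to Clause 2, its operative terms do not depend on Clause 2, so it remains in effect. Clause 3 is a severability clause and preserves every provision that can still be given independent effect. The provisions still in force are Clause 3, Clause 4, and Clause 5.

3, 4, 5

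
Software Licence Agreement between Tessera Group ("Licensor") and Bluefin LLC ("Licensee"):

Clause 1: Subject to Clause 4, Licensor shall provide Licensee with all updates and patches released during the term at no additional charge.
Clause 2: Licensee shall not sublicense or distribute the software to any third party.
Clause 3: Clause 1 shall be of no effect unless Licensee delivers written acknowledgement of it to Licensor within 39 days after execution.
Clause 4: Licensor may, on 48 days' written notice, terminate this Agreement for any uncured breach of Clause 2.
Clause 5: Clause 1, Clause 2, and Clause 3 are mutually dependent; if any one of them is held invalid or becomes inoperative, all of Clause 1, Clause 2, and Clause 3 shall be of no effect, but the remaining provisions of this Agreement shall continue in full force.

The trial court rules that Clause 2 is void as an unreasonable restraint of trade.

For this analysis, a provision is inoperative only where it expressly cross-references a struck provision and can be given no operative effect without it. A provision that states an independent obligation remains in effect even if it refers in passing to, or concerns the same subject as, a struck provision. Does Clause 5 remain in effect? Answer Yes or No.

Yes

Clause 2 is struck. Clause 4 merely fixes the termination right for breach of Clause 2; with Clause 2 gone it has nothing to operate on and falls away. Clause 5 declares Clause 1, Clause 2, and Clause 3 mutually dependent; since one of them has fallen, all of them are of no effect. That brings down Clause 1 and Clause 3 as well. The remainder continues in force under Clause 5. Only Clause 5 remains in effect. Clause 5 is among the surviving provisions, so the answer is yes.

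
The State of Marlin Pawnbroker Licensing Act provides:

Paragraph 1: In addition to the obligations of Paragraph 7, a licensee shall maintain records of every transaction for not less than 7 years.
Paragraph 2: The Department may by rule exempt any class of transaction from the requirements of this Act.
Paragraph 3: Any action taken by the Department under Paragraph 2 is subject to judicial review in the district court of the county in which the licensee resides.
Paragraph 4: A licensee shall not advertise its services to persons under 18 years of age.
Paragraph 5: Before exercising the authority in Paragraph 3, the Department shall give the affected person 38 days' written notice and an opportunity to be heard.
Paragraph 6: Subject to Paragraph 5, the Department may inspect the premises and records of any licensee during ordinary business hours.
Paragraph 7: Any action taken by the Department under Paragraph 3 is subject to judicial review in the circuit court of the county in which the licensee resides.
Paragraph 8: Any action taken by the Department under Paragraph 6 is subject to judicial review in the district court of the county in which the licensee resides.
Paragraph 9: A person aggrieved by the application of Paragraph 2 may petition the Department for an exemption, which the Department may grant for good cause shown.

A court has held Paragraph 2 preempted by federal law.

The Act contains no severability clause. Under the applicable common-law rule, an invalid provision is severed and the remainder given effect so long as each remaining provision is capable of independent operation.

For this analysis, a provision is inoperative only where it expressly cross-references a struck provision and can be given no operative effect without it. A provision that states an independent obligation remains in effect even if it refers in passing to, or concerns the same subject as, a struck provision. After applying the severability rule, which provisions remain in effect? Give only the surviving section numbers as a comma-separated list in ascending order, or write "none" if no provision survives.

Paragraph 2 is struck. Paragraph 3 operates only by reference to Paragraph 2, so it falls with Paragraph 2. Paragraph 9 has no operative effect of its own apart from Paragraph 2 and is therefore inoperative. Paragraph 5 operates only by reference to Paragraph 3, so it falls with Paragraph 3. The only function of Paragraph 7 is the judicial-review right for Paragraph 3, so it cannot stand once Paragraph 3 is removed. Although Paragraph 1 refers to Paragraph 7, its operative terms do not depend on Paragraph 7, so it remains in effect. Paragraph 6 mentions Paragraph 5 but its own obligation stands independently of Paragraph 5, so Paragraph 6 is not affected. Under the stated default rule, only provisions that cannot operate independently fall away; the rest are enforced. Paragraph 1, Paragraph 4, Paragraph 6, and Paragraph 8 remain in effect.

1, 4, 6, 8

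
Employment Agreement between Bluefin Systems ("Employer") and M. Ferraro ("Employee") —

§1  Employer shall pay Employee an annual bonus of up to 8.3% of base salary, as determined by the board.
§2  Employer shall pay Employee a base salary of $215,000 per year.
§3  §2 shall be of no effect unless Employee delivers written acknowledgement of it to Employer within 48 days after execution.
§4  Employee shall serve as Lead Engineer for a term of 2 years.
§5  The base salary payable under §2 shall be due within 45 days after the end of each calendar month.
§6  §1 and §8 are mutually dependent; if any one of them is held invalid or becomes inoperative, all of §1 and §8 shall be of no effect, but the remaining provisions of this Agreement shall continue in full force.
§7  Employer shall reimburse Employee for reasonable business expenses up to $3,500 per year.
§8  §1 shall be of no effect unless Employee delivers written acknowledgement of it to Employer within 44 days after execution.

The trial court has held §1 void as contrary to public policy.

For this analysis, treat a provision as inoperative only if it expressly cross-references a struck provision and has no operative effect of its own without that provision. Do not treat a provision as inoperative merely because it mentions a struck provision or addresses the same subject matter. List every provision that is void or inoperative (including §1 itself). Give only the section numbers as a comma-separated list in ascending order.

1, 8

§1 is struck. §8 operates only by reference to §1, so it falls with §1. §6 declares §1 and §8 mutually dependent; since one of them has fallen, all of them are of no effect. The remainder continues in force under §6. §2, §3, §4, §5, §6, and §7 remain in effect.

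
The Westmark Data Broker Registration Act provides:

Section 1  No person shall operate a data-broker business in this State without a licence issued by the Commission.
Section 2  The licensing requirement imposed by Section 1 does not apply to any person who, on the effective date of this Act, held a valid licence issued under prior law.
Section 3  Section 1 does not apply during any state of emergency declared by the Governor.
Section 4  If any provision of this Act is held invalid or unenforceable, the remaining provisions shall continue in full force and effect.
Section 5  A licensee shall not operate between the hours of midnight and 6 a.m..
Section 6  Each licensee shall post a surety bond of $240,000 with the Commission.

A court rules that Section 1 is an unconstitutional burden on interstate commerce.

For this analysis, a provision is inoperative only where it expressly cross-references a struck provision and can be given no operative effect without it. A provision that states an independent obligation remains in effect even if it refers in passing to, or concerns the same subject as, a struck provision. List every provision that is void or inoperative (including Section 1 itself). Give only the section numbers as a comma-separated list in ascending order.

Section 1 is struck. Section 2 merely fixes the grandfather exemption from Section 1; with Section 1 gone it has nothing to operate on and falls away. The only function of Section 3 is the emergency suspension of Section 1, so it cannot stand once Section 1 is removed. Section 4 is a severability clause and preserves every provision that can still be given independent effect. The provisions still in force are Section 4, Section 5, and Section 6.

1, 2, 3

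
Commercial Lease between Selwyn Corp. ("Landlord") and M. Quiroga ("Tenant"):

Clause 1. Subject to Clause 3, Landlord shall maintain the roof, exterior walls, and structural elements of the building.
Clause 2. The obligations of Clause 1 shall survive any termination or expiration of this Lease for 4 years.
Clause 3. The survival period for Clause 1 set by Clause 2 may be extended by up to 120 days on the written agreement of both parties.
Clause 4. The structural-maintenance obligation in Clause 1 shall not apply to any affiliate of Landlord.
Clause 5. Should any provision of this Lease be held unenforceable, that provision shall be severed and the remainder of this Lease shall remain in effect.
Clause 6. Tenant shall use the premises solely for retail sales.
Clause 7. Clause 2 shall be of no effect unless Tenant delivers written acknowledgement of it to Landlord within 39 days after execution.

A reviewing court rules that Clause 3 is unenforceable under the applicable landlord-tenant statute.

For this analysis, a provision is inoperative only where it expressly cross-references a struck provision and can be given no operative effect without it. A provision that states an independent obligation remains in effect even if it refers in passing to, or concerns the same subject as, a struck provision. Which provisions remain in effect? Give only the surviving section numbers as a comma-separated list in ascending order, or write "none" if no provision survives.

1, 2, 4, 5, 6, 7

Clause 3 is struck. Clause 1 mentions Clause 3 but its own obligation stands independently of Clause 3, so Clause 1 is not affected. No other provision's operative terms depend on Clause 3. Clause 5 is a severability clause and preserves every provision that can still be given independent effect. Clause 1, Clause 2, Clause 4, Clause 5, Clause 6, and Clause 7 remain in effect.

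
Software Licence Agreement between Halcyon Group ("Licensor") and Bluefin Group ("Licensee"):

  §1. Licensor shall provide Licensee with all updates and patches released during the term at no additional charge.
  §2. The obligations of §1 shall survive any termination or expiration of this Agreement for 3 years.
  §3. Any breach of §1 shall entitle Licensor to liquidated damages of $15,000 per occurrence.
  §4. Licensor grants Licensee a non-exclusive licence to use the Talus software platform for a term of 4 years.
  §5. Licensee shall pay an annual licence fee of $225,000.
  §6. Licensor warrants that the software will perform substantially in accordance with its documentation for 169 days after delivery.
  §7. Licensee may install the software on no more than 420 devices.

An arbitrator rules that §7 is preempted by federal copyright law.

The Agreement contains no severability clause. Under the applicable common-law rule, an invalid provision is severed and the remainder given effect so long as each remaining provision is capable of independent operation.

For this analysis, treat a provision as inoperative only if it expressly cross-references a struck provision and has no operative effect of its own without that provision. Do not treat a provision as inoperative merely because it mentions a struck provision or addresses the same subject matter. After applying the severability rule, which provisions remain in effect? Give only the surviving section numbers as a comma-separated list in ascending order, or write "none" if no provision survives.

§7 is struck. No other provision's operative terms depend on §7. With no severability clause, the stated default rule severs what cannot stand and enforces each remaining provision that can operate on its own. §1, §2, §3, §4, §5, and §6 remain in effect.

1, 2, 3, 4, 5, 6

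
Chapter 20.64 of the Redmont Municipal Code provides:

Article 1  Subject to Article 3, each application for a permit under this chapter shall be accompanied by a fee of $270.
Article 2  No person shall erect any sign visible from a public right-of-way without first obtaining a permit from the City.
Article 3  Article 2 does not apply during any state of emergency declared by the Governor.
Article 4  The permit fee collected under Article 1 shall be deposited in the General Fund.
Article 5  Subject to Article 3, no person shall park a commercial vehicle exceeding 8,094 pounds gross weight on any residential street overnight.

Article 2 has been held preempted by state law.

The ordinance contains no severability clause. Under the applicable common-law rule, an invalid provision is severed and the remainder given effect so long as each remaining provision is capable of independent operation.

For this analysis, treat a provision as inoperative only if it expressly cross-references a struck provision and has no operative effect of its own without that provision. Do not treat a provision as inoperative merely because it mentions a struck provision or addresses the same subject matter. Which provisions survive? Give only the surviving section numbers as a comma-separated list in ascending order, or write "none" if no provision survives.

Article 2 is struck. Article 3 merely fixes the emergency suspension of Article 2; with Article 2 gone it has nothing to operate on and falls away. Article 1 mentions Article 3 but its own obligation stands independently of Article 3, so Article 1 is not affected. Article 5 mentions Article 3 but its own obligation stands independently of Article 3, so Article 5 is not affected. With no severability clause, the stated default rule severs what cannot stand and enforces each remaining provision that can operate on its own. Article 1, Article 4, and Article 5 remain in effect.

1, 4, 5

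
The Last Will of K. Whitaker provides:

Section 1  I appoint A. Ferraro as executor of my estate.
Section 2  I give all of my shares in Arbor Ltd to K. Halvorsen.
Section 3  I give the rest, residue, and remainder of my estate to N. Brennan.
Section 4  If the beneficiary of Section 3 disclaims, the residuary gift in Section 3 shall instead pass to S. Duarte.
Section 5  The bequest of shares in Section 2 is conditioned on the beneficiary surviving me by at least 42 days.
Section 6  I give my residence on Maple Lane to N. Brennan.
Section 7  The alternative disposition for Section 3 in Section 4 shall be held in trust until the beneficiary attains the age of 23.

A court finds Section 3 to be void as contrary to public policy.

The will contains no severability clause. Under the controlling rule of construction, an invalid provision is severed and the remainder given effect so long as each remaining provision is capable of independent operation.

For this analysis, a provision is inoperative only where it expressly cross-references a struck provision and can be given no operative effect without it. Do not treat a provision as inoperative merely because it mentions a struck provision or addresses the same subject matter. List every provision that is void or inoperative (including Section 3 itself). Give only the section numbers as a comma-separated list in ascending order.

3, 4, 7

Section 3 is struck. The only function of Section 4 is the alternative disposition for Section 3, so it cannot stand once Section 3 is removed. Section 7 has no operative effect of its own apart from Section 4 and is therefore inoperative. Under the stated default rule, only provisions that cannot operate independently fall away; the rest are enforced. Section 1, Section 2, Section 5, and Section 6 remain in effect.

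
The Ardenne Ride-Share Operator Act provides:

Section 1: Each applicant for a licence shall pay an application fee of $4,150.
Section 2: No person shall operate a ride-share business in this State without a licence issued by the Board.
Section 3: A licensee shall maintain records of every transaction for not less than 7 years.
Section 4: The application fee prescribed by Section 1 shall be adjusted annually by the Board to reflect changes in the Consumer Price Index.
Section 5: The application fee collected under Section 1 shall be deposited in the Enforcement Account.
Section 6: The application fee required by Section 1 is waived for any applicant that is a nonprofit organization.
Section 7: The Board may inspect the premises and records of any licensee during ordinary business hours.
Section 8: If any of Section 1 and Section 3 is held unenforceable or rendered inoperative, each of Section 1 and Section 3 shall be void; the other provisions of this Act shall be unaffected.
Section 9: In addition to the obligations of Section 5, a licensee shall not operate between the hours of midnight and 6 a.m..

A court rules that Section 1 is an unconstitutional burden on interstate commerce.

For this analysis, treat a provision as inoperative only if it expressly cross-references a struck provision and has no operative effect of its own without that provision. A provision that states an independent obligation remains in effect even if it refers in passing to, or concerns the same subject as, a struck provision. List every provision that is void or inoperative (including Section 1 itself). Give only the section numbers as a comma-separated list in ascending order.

1, 3, 4, 5, 6

Section 1 is struck. The whole of Section 4 is the indexation of the application fee, defined by reference to Section 1, so Section 4 cannot stand once Section 1 is removed. Section 5 has no operative effect of its own apart from Section 1 and is therefore inoperative. The whole of Section 6 is the nonprofit waiver of the application fee, defined by reference to Section 1, so Section 6 cannot stand once Section 1 is removed. Section 9 mentions Section 5 but its own obligation stands independently of Section 5, so Section 9 is not affected. Section 8 declares Section 1 and Section 3 mutually dependent; since one of them has fallen, all of them are of no effect. That brings down Section 3 as well. The remainder continues in force under Section 8. The provisions still in force are Section 2, Section 7, Section 8, and Section 9.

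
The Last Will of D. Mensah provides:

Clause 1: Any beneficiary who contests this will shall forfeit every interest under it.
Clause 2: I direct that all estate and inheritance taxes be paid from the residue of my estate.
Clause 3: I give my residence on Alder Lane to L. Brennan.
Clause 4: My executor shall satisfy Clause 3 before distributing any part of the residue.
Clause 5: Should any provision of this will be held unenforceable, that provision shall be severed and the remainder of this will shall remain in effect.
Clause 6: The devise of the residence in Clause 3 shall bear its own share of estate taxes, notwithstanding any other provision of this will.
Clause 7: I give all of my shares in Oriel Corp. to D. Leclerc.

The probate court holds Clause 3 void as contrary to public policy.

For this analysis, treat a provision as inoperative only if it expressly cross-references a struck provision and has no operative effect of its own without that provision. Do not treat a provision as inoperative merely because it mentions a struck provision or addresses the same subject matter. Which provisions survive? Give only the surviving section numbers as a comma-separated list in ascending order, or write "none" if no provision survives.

1, 2, 5, 7

Clause 3 is struck. Clause 4 operates only by reference to Clause 3, so it falls with Clause 3. Clause 6 operates only by reference to Clause 3, so it falls with Clause 3. Under the severability clause in Clause 5, the remaining provisions continue in force. Clause 1, Clause 2, Clause 5, and Clause 7 remain in effect.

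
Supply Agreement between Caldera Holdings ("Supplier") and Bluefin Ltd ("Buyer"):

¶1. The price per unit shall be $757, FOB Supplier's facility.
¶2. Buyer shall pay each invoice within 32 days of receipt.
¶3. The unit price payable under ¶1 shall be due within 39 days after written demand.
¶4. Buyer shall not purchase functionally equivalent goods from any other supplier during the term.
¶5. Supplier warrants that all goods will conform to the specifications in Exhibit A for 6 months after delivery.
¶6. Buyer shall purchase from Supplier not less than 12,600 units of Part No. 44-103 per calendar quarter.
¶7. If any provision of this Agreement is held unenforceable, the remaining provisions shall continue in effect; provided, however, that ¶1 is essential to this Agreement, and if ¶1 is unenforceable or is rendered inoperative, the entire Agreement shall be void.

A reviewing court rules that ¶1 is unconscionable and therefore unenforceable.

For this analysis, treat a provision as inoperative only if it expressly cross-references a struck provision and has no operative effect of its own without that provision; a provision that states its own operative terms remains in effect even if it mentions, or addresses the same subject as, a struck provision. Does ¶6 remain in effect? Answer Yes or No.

No

¶1 is struck. ¶3 has no operative effect of its own apart from ¶1 and is therefore inoperative. ¶7 makes ¶1 an essential term, and ¶1 is the provision held invalid; under ¶7, the entire Agreement is therefore void. No provision of the Agreement survives. ¶6 is among the inoperative provisions, so the answer is no.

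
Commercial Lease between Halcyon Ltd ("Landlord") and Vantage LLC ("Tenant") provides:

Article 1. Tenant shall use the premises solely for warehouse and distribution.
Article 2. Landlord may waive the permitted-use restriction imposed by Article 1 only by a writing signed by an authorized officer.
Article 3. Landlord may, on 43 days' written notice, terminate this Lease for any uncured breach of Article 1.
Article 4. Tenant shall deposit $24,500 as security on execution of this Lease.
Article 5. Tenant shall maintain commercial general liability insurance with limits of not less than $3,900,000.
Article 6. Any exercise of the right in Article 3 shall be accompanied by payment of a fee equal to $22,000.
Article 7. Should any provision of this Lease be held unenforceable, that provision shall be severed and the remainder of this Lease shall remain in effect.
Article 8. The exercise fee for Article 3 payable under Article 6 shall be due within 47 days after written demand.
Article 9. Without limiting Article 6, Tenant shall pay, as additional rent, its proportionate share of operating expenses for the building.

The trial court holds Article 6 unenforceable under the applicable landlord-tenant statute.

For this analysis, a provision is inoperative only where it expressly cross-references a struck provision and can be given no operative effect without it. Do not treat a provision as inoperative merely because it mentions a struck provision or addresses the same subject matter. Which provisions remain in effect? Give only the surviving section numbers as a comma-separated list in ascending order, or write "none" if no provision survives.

Article 6 is struck. Article 8 operates only by reference to Article 6, so it falls with Article 6. Although Article 9 refers to Article 6, its operative terms do not depend on Article 6, so it remains in effect. Under the severability clause in Article 7, the remaining provisions continue in force. Article 1, Article 2, Article 3, Article 4, Article 5, Article 7, and Article 9 remain in effect.

1, 2, 3, 4, 5, 7, 9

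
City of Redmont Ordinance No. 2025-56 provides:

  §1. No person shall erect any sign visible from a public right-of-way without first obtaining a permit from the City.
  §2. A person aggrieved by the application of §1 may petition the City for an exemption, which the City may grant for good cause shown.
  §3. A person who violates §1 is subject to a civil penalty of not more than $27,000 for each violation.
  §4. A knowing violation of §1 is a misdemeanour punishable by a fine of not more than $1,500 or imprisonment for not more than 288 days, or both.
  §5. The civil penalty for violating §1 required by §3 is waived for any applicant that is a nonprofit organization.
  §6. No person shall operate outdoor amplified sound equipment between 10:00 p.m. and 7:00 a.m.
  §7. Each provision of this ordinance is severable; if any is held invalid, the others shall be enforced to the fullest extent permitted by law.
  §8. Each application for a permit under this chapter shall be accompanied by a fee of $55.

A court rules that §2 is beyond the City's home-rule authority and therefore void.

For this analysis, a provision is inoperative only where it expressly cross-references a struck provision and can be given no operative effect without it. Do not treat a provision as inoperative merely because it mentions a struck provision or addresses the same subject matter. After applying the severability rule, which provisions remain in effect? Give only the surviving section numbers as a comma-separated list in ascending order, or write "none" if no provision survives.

§2 is struck. Nothing else in the ordinance is defined by reference to §2. Under the severability clause in §7, the remaining provisions continue in force. §1, §3, §4, §5, §6, §7, and §8 remain in effect.

1, 3, 4, 5, 6, 7, 8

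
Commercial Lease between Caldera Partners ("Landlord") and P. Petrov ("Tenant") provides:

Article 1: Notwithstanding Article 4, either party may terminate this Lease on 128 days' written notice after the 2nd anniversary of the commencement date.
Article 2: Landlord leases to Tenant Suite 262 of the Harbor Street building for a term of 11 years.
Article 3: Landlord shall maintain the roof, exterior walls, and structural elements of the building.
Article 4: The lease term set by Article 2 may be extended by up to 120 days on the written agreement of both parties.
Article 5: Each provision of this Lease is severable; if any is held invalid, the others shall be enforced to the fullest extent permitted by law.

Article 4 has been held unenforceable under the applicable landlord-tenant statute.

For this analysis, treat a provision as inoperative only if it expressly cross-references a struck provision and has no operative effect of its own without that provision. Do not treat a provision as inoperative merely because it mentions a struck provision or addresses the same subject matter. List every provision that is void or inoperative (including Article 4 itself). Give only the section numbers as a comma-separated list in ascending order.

Article 4 is struck. Article 1 mentions Article 4 but its own obligation stands independently of Article 4, so Article 1 is not affected. Nothing else in the Lease is defined by reference to Article 4. Under the severability clause in Article 5, the remaining provisions continue in force. Article 1, Article 2, Article 3, and Article 5 remain in effect.

4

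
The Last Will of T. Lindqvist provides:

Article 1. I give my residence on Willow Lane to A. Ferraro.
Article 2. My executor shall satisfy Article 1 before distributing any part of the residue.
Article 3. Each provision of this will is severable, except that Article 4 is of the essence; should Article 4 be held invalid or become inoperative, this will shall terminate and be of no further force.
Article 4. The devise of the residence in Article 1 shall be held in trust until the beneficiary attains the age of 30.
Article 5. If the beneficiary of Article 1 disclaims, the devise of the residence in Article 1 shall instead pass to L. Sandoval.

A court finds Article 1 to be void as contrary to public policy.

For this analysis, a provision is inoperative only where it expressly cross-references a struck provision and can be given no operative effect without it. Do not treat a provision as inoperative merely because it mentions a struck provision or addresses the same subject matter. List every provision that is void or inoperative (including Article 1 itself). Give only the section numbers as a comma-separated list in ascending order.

Article 1 is struck. The only function of Article 2 is the priority direction for Article 1, so it cannot stand once Article 1 is removed. Article 4 operates only by reference to Article 1, so it falls with Article 1. The only function of Article 5 is the alternative disposition for Article 1, so it cannot stand once Article 1 is removed. Article 3 makes Article 4 an essential term, and Article 4 has been rendered inoperative by the cascade; under Article 3, the entire will is therefore void. No provision of the will survives.

1, 2, 3, 4, 5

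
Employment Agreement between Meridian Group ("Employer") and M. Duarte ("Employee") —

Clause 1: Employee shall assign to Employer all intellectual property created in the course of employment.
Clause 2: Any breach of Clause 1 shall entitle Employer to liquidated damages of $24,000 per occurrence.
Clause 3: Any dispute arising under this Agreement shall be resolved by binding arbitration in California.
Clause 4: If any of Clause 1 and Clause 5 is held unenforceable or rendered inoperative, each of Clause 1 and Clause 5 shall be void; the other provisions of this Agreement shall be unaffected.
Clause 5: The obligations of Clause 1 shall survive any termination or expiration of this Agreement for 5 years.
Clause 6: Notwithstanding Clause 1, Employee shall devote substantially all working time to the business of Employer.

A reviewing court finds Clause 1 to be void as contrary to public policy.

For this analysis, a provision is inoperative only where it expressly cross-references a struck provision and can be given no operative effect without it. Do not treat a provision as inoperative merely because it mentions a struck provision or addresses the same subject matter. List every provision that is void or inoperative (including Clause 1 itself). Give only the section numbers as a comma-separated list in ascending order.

Clause 1 is struck. Clause 2 does nothing except set the liquidated-damages amount by reference to Clause 1; with Clause 1 gone it has no independent effect and is inoperative. The only function of Clause 5 is the survival period for Clause 1, so it cannot stand once Clause 1 is removed. Although Clause 6 refers to Clause 1, its operative terms do not depend on Clause 1, so it remains in effect. Clause 4 declares Clause 1 and Clause 5 mutually dependent; since one of them has fallen, all of them are of no effect. The remainder continues in force under Clause 4. That leaves Clause 3, Clause 4, and Clause 6 in effect.

1, 2, 5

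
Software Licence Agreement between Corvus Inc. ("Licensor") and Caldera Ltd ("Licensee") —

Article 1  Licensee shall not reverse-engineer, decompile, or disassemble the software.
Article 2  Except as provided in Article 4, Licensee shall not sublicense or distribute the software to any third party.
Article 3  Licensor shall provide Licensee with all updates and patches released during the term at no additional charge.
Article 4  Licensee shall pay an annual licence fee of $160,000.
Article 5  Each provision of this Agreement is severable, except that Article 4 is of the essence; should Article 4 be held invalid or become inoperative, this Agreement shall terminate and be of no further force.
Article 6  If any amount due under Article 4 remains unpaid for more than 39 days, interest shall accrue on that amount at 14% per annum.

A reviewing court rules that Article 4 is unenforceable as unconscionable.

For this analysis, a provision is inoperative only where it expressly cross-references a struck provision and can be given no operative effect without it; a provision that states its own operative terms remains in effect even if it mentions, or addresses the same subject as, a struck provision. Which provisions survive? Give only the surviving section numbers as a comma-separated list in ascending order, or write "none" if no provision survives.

none

Article 4 is struck. The whole of Article 6 is the default interest on the licence fee, defined by reference to Article 4, so Article 6 cannot stand once Article 4 is removed. Article 5 makes Article 4 an essential term, and Article 4 is the provision held invalid; under Article 5, the entire Agreement is therefore void. No provision of the Agreement survives.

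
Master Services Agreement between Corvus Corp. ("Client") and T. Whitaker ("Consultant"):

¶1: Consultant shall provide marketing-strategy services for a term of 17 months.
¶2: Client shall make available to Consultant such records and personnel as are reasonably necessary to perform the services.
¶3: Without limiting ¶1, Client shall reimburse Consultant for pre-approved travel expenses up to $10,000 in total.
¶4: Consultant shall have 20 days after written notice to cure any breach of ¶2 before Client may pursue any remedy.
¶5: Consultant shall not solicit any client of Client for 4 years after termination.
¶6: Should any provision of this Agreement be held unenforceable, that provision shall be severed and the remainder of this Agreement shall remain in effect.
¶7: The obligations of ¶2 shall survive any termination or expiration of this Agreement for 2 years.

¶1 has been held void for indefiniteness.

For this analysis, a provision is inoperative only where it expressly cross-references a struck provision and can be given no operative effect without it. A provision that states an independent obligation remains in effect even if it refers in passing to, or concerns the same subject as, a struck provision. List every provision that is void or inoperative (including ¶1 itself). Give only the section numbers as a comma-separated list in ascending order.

¶1 is struck. ¶3 mentions ¶1 but its own obligation stands independently of ¶1, so ¶3 is not affected. Nothing else in the Agreement is defined by reference to ¶1. Under the severability clause in ¶6, the remaining provisions continue in force. The provisions still in force are ¶2, ¶3, ¶4, ¶5, ¶6, and ¶7.

1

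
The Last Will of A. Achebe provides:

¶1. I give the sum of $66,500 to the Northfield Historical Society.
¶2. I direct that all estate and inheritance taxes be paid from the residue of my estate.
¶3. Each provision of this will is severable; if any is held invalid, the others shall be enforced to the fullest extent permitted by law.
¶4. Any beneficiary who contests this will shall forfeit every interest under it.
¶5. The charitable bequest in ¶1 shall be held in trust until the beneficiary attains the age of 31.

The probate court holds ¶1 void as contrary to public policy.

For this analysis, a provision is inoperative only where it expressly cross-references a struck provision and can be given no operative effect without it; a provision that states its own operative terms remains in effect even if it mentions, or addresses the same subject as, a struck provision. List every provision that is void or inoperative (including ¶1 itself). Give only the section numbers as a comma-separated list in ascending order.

¶1 is struck. ¶5 has no operative effect of its own apart from ¶1 and is therefore inoperative. ¶3 is a severability clause and preserves every provision that can still be given independent effect. ¶2, ¶3, and ¶4 remain in effect.

1, 5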